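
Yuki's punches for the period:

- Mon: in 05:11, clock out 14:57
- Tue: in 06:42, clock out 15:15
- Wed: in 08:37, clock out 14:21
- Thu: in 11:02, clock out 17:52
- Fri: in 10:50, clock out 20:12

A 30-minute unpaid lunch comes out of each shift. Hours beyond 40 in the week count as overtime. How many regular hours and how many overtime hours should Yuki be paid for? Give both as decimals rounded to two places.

Mon: 05:11–14:57 = 9 h 46 min; less 30 min break → 9 h 16 min
Tue: 06:42–15:15 = 8 h 33 min; less 30 min break → 8 h 3 min
Wed: 08:37–14:21 = 5 h 44 min; less 30 min break → 5 h 14 min
Thu: 11:02–17:52 = 6 h 50 min; less 30 min break → 6 h 20 min
Fri: 10:50–20:12 = 9 h 22 min; less 30 min break → 8 h 52 min
Total worked: 37 h 45 min = 37.75 h.
Threshold 40 h → overtime 0 h 0 min, regular 37 h 45 min.

Regular 37.75 hours, overtime 0.00 hours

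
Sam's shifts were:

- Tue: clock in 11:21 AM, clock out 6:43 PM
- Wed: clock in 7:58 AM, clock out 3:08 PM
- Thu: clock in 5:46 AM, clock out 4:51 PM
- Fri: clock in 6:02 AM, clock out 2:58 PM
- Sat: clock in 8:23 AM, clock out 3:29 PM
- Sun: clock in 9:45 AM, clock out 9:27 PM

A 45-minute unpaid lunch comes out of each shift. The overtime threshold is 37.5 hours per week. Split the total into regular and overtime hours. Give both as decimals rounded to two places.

Tue: 11:21 AM–6:43 PM = 7 h 22 min; less 45 min break → 6 h 37 min
Wed: 7:58 AM–3:08 PM = 7 h 10 min; less 45 min break → 6 h 25 min
Thu: 5:46 AM–4:51 PM = 11 h 5 min; less 45 min break → 10 h 20 min
Fri: 6:02 AM–2:58 PM = 8 h 56 min; less 45 min break → 8 h 11 min
Sat: 8:23 AM–3:29 PM = 7 h 6 min; less 45 min break → 6 h 21 min
Sun: 9:45 AM–9:27 PM = 11 h 42 min; less 45 min break → 10 h 57 min
Total worked: 48 h 51 min = 48.85 h.
Threshold 37.5 h → overtime 11 h 21 min, regular 37 h 30 min.

Regular 37.50 hours, overtime 11.35 hours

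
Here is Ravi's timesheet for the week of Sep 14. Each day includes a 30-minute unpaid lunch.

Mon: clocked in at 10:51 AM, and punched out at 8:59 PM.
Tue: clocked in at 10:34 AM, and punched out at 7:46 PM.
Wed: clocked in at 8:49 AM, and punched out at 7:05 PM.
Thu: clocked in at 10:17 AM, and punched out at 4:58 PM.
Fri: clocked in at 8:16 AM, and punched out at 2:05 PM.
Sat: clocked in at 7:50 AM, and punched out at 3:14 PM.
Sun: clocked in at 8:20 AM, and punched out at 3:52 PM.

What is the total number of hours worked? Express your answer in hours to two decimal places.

53.53 hours

Mon: 10:51 AM–8:59 PM = 10 h 8 min; less 30 min break → 9 h 38 min
Tue: 10:34 AM–7:46 PM = 9 h 12 min; less 30 min break → 8 h 42 min
Wed: 8:49 AM–7:05 PM = 10 h 16 min; less 30 min break → 9 h 46 min
Thu: 10:17 AM–4:58 PM = 6 h 41 min; less 30 min break → 6 h 11 min
Fri: 8:16 AM–2:05 PM = 5 h 49 min; less 30 min break → 5 h 19 min
Sat: 7:50 AM–3:14 PM = 7 h 24 min; less 30 min break → 6 h 54 min
Sun: 8:20 AM–3:52 PM = 7 h 32 min; less 30 min break → 7 h 2 min
Total: 9 h 38 min + 8 h 42 min + 9 h 46 min + 6 h 11 min + 5 h 19 min + 6 h 54 min + 7 h 2 min = 53 h 32 min.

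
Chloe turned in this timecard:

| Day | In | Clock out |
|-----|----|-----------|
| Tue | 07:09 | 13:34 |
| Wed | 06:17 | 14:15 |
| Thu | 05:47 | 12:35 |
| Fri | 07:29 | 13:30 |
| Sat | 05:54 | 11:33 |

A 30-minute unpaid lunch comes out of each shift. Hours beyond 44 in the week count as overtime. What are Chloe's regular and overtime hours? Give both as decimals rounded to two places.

Regular 30.35 hours, overtime 0.00 hours

Tue: 07:09–13:34 = 6 h 25 min; less 30 min break → 5 h 55 min
Wed: 06:17–14:15 = 7 h 58 min; less 30 min break → 7 h 28 min
Thu: 05:47–12:35 = 6 h 48 min; less 30 min break → 6 h 18 min
Fri: 07:29–13:30 = 6 h 1 min; less 30 min break → 5 h 31 min
Sat: 05:54–11:33 = 5 h 39 min; less 30 min break → 5 h 9 min
Total worked: 30 h 21 min = 30.35 h.
Threshold 44 h → overtime 0 h 0 min, regular 30 h 21 min.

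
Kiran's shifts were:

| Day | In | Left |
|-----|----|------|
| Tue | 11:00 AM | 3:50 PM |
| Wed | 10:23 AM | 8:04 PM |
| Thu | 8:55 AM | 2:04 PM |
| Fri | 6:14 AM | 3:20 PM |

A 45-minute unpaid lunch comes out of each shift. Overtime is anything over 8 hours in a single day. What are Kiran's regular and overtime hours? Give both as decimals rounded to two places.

Tue: 11:00 AM–3:50 PM = 4 h 50 min; less 45 min break → 4 h 5 min
Wed: 10:23 AM–8:04 PM = 9 h 41 min; less 45 min break → 8 h 56 min
Thu: 8:55 AM–2:04 PM = 5 h 9 min; less 45 min break → 4 h 24 min
Fri: 6:14 AM–3:20 PM = 9 h 6 min; less 45 min break → 8 h 21 min
Tue reg 4 h 5 min / OT 0 h 0 min; Wed reg 8 h 0 min / OT 0 h 56 min; Thu reg 4 h 24 min / OT 0 h 0 min; Fri reg 8 h 0 min / OT 0 h 21 min.
Totals: regular 24 h 29 min, overtime 1 h 17 min.

Regular 24.48 hours, overtime 1.28 hours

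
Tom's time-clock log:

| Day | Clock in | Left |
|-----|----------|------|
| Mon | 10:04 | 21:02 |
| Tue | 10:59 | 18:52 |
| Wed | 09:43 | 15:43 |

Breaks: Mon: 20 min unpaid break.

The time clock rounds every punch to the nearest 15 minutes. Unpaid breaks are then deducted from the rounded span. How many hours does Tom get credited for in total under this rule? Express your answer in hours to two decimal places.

Mon: in 10:04→10:00, out 21:02→21:00; 11 h 0 min − 20 min = 10 h 40 min
Tue: in 10:59→11:00, out 18:52→18:45; 7 h 45 min
Wed: in 09:43→09:45, out 15:43→15:45; 6 h 0 min
Total credited: 24 h 25 min.

24.42 hours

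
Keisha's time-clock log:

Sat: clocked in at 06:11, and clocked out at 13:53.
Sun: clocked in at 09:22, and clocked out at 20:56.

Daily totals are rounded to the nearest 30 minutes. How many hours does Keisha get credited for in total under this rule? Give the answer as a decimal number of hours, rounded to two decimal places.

Sat: 06:11–13:53 = 7 h 42 min → rounds to 7 h 30 min
Sun: 09:22–20:56 = 11 h 34 min → rounds to 11 h 30 min
Total credited: 19 h 0 min.

19.00 hours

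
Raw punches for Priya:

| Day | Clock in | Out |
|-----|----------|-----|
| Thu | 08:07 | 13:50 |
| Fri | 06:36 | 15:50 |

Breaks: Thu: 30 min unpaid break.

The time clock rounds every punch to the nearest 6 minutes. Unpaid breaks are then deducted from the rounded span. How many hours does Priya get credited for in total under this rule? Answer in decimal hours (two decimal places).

Thu: in 08:07→08:06, out 13:50→13:48; 5 h 42 min − 30 min = 5 h 12 min
Fri: in 06:36→06:36, out 15:50→15:48; 9 h 12 min
Total credited: 14 h 24 min.

14.40 hours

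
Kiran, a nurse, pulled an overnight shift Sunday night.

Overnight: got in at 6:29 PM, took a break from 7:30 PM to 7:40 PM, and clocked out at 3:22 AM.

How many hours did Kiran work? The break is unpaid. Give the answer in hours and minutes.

8 h 43 min

Overnight: 6:29 PM → midnight = 5 h 31 min; midnight → 3:22 AM = 3 h 22 min; span 8 h 53 min; less 10 min break → 8 h 43 min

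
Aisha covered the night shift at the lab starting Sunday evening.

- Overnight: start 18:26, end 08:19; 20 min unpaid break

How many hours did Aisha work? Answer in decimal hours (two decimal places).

Overnight: 18:26 → midnight = 5 h 34 min; midnight → 08:19 = 8 h 19 min; span 13 h 53 min; less 20 min break → 13 h 33 min

13.55 hours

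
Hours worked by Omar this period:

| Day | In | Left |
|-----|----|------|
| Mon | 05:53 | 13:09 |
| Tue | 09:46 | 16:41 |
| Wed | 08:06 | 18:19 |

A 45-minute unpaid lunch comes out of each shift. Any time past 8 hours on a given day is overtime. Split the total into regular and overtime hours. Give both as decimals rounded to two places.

Mon: 05:53–13:09 = 7 h 16 min; less 45 min break → 6 h 31 min
Tue: 09:46–16:41 = 6 h 55 min; less 45 min break → 6 h 10 min
Wed: 08:06–18:19 = 10 h 13 min; less 45 min break → 9 h 28 min
Mon reg 6 h 31 min / OT 0 h 0 min; Tue reg 6 h 10 min / OT 0 h 0 min; Wed reg 8 h 0 min / OT 1 h 28 min.
Totals: regular 20 h 41 min, overtime 1 h 28 min.

Regular 20.68 hours, overtime 1.47 hours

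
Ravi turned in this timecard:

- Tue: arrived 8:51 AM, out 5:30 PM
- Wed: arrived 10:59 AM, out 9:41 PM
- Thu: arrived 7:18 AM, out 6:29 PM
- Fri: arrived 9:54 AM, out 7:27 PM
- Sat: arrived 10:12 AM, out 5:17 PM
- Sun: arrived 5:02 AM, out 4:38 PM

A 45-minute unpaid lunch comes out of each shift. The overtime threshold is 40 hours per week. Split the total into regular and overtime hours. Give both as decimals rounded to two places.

Regular 40.00 hours, overtime 14.27 hours

Tue: 8:51 AM–5:30 PM = 8 h 39 min; less 45 min break → 7 h 54 min
Wed: 10:59 AM–9:41 PM = 10 h 42 min; less 45 min break → 9 h 57 min
Thu: 7:18 AM–6:29 PM = 11 h 11 min; less 45 min break → 10 h 26 min
Fri: 9:54 AM–7:27 PM = 9 h 33 min; less 45 min break → 8 h 48 min
Sat: 10:12 AM–5:17 PM = 7 h 5 min; less 45 min break → 6 h 20 min
Sun: 5:02 AM–4:38 PM = 11 h 36 min; less 45 min break → 10 h 51 min
Total worked: 54 h 16 min = 54.27 h.
Threshold 40 h → overtime 14 h 16 min, regular 40 h 0 min.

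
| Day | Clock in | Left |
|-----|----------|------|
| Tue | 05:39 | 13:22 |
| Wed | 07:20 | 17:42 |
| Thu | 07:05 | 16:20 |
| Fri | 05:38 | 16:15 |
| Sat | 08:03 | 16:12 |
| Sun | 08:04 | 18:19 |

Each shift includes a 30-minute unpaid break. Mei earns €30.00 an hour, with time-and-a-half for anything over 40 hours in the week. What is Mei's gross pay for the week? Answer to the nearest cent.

€1800.75

Tue: 05:39–13:22 = 7 h 43 min; less 30 min break → 7 h 13 min
Wed: 07:20–17:42 = 10 h 22 min; less 30 min break → 9 h 52 min
Thu: 07:05–16:20 = 9 h 15 min; less 30 min break → 8 h 45 min
Fri: 05:38–16:15 = 10 h 37 min; less 30 min break → 10 h 7 min
Sat: 08:03–16:12 = 8 h 9 min; less 30 min break → 7 h 39 min
Sun: 08:04–18:19 = 10 h 15 min; less 30 min break → 9 h 45 min
Total worked: 53 h 21 min = 3201 min.
Regular 40 h 0 min = 2400 min at €30.00/h; overtime 13 h 21 min = 801 min at €45.00/h.
Pay = (2400 × €30.00 + 801 × €45.00) ÷ 60 = €1800.75.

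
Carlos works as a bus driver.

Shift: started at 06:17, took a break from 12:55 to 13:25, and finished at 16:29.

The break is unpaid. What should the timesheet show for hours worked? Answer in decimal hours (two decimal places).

9.70 hours

Shift: 06:17–16:29 = 10 h 12 min; less 30 min break → 9 h 42 min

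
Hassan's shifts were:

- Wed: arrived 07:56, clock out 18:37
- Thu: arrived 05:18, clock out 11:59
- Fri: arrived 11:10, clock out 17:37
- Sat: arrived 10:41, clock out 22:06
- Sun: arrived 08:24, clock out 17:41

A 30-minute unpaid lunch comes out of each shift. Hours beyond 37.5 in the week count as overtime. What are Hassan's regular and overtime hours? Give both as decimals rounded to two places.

Regular 37.50 hours, overtime 4.52 hours

Wed: 07:56–18:37 = 10 h 41 min; less 30 min break → 10 h 11 min
Thu: 05:18–11:59 = 6 h 41 min; less 30 min break → 6 h 11 min
Fri: 11:10–17:37 = 6 h 27 min; less 30 min break → 5 h 57 min
Sat: 10:41–22:06 = 11 h 25 min; less 30 min break → 10 h 55 min
Sun: 08:24–17:41 = 9 h 17 min; less 30 min break → 8 h 47 min
Total worked: 42 h 1 min = 42.02 h.
Threshold 37.5 h → overtime 4 h 31 min, regular 37 h 30 min.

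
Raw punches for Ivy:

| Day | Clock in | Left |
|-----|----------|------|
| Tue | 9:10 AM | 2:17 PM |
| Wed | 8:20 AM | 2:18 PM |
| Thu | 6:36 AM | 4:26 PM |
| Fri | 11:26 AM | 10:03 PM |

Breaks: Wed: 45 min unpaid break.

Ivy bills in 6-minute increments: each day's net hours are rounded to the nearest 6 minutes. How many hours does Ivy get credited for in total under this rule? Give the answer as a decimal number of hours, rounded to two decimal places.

Tue: 9:10 AM–2:17 PM = 5 h 7 min → rounds to 5 h 6 min
Wed: 8:20 AM–2:18 PM = 5 h 58 min − 45 min = 5 h 13 min → rounds to 5 h 12 min
Thu: 6:36 AM–4:26 PM = 9 h 50 min → rounds to 9 h 48 min
Fri: 11:26 AM–10:03 PM = 10 h 37 min → rounds to 10 h 36 min
Total credited: 30 h 42 min.

30.70 hours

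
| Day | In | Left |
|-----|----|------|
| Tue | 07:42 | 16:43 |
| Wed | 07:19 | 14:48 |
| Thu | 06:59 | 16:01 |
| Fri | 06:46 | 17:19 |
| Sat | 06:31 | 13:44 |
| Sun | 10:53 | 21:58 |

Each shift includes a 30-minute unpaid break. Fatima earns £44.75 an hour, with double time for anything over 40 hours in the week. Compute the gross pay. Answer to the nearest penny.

Tue: 07:42–16:43 = 9 h 1 min; less 30 min break → 8 h 31 min
Wed: 07:19–14:48 = 7 h 29 min; less 30 min break → 6 h 59 min
Thu: 06:59–16:01 = 9 h 2 min; less 30 min break → 8 h 32 min
Fri: 06:46–17:19 = 10 h 33 min; less 30 min break → 10 h 3 min
Sat: 06:31–13:44 = 7 h 13 min; less 30 min break → 6 h 43 min
Sun: 10:53–21:58 = 11 h 5 min; less 30 min break → 10 h 35 min
Total worked: 51 h 23 min = 3083 min.
Regular 40 h 0 min = 2400 min at £44.75/h; overtime 11 h 23 min = 683 min at £89.50/h.
Pay = (2400 × £44.75 + 683 × £89.50) ÷ 60 = £2808.81.

£2808.81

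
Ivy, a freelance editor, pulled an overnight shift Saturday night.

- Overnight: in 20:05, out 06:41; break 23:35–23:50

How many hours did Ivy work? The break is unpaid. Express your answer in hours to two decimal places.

Overnight: 20:05 → midnight = 3 h 55 min; midnight → 06:41 = 6 h 41 min; span 10 h 36 min; less 15 min break → 10 h 21 min

10.35 hours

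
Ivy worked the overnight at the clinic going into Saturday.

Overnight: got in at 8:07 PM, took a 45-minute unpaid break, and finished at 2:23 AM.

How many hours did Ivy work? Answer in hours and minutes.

5 h 31 min

Overnight: 8:07 PM → midnight = 3 h 53 min; midnight → 2:23 AM = 2 h 23 min; span 6 h 16 min; less 45 min break → 5 h 31 min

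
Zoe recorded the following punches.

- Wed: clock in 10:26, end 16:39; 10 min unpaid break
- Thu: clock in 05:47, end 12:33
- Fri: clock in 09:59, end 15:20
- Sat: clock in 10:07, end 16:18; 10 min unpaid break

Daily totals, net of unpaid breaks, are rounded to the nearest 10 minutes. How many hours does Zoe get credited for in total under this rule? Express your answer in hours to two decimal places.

Wed: 10:26–16:39 = 6 h 13 min − 10 min = 6 h 3 min → rounds to 6 h 0 min
Thu: 05:47–12:33 = 6 h 46 min → rounds to 6 h 50 min
Fri: 09:59–15:20 = 5 h 21 min → rounds to 5 h 20 min
Sat: 10:07–16:18 = 6 h 11 min − 10 min = 6 h 1 min → rounds to 6 h 0 min
Total credited: 24 h 10 min.

24.17 hours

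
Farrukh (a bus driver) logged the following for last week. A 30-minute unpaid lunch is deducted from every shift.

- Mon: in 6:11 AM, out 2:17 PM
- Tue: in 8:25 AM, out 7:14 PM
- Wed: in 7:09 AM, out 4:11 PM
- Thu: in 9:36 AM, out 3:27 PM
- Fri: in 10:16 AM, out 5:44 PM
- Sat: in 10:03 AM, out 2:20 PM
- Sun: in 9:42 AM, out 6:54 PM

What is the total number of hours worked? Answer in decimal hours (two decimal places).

51.25 hours

Mon: 6:11 AM–2:17 PM = 8 h 6 min; less 30 min break → 7 h 36 min
Tue: 8:25 AM–7:14 PM = 10 h 49 min; less 30 min break → 10 h 19 min
Wed: 7:09 AM–4:11 PM = 9 h 2 min; less 30 min break → 8 h 32 min
Thu: 9:36 AM–3:27 PM = 5 h 51 min; less 30 min break → 5 h 21 min
Fri: 10:16 AM–5:44 PM = 7 h 28 min; less 30 min break → 6 h 58 min
Sat: 10:03 AM–2:20 PM = 4 h 17 min; less 30 min break → 3 h 47 min
Sun: 9:42 AM–6:54 PM = 9 h 12 min; less 30 min break → 8 h 42 min
Total: 7 h 36 min + 10 h 19 min + 8 h 32 min + 5 h 21 min + 6 h 58 min + 3 h 47 min + 8 h 42 min = 51 h 15 min.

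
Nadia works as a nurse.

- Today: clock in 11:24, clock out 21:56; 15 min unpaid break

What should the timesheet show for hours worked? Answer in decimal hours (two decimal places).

Today: 11:24–21:56 = 10 h 32 min; less 15 min break → 10 h 17 min

10.28 hours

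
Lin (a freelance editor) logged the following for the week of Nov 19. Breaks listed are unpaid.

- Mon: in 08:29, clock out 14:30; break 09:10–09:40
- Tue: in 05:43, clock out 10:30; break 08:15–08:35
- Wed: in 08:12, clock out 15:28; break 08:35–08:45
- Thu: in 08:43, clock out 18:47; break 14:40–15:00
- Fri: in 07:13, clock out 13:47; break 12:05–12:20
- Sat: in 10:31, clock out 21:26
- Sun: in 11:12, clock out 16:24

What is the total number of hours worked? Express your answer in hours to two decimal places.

49.23 hours

Mon: 08:29–14:30 = 6 h 1 min; less 30 min break → 5 h 31 min
Tue: 05:43–10:30 = 4 h 47 min; less 20 min break → 4 h 27 min
Wed: 08:12–15:28 = 7 h 16 min; less 10 min break → 7 h 6 min
Thu: 08:43–18:47 = 10 h 4 min; less 20 min break → 9 h 44 min
Fri: 07:13–13:47 = 6 h 34 min; less 15 min break → 6 h 19 min
Sat: 10:31–21:26 = 10 h 55 min
Sun: 11:12–16:24 = 5 h 12 min
Total: 5 h 31 min + 4 h 27 min + 7 h 6 min + 9 h 44 min + 6 h 19 min + 10 h 55 min + 5 h 12 min = 49 h 14 min.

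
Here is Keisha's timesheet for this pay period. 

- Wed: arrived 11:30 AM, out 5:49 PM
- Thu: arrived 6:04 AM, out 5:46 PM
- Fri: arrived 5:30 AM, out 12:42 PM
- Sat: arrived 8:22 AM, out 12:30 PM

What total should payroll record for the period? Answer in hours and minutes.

29 h 21 min

Wed: 11:30 AM–5:49 PM = 6 h 19 min
Thu: 6:04 AM–5:46 PM = 11 h 42 min
Fri: 5:30 AM–12:42 PM = 7 h 12 min
Sat: 8:22 AM–12:30 PM = 4 h 8 min
Total: 6 h 19 min + 11 h 42 min + 7 h 12 min + 4 h 8 min = 29 h 21 min.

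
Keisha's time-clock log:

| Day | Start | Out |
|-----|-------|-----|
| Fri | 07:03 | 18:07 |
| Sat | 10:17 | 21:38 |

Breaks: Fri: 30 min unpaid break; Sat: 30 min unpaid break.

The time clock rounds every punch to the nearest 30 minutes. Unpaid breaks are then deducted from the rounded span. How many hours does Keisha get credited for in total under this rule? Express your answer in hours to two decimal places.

Fri: in 07:03→07:00, out 18:07→18:00; 11 h 0 min − 30 min = 10 h 30 min
Sat: in 10:17→10:30, out 21:38→21:30; 11 h 0 min − 30 min = 10 h 30 min
Total credited: 21 h 0 min.

21.00 hours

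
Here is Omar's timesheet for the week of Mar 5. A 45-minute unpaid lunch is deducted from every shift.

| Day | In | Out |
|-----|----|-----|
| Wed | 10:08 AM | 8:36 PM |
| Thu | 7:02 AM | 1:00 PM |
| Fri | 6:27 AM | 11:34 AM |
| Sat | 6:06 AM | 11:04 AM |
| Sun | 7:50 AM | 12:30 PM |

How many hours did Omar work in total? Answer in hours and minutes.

Wed: 10:08 AM–8:36 PM = 10 h 28 min; less 45 min break → 9 h 43 min
Thu: 7:02 AM–1:00 PM = 5 h 58 min; less 45 min break → 5 h 13 min
Fri: 6:27 AM–11:34 AM = 5 h 7 min; less 45 min break → 4 h 22 min
Sat: 6:06 AM–11:04 AM = 4 h 58 min; less 45 min break → 4 h 13 min
Sun: 7:50 AM–12:30 PM = 4 h 40 min; less 45 min break → 3 h 55 min
Total: 9 h 43 min + 5 h 13 min + 4 h 22 min + 4 h 13 min + 3 h 55 min = 27 h 26 min.

27 h 26 min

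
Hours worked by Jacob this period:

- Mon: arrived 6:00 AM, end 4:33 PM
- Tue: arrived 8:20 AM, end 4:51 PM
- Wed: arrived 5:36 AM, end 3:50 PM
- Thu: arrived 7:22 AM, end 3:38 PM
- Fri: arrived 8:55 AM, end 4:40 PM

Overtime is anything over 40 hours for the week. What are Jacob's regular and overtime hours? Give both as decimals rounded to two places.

Mon: 6:00 AM–4:33 PM = 10 h 33 min
Tue: 8:20 AM–4:51 PM = 8 h 31 min
Wed: 5:36 AM–3:50 PM = 10 h 14 min
Thu: 7:22 AM–3:38 PM = 8 h 16 min
Fri: 8:55 AM–4:40 PM = 7 h 45 min
Total worked: 45 h 19 min = 45.32 h.
Threshold 40 h → overtime 5 h 19 min, regular 40 h 0 min.

Regular 40.00 hours, overtime 5.32 hours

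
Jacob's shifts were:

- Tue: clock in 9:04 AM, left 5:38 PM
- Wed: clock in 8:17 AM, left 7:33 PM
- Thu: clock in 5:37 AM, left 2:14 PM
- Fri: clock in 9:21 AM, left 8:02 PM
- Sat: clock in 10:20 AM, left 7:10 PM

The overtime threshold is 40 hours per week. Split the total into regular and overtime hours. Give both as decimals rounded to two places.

Tue: 9:04 AM–5:38 PM = 8 h 34 min
Wed: 8:17 AM–7:33 PM = 11 h 16 min
Thu: 5:37 AM–2:14 PM = 8 h 37 min
Fri: 9:21 AM–8:02 PM = 10 h 41 min
Sat: 10:20 AM–7:10 PM = 8 h 50 min
Total worked: 47 h 58 min = 47.97 h.
Threshold 40 h → overtime 7 h 58 min, regular 40 h 0 min.

Regular 40.00 hours, overtime 7.97 hours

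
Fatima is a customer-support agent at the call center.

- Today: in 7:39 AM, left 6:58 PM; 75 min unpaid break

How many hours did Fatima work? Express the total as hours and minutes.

10 h 4 min

Today: 7:39 AM–6:58 PM = 11 h 19 min; less 75 min break → 10 h 4 min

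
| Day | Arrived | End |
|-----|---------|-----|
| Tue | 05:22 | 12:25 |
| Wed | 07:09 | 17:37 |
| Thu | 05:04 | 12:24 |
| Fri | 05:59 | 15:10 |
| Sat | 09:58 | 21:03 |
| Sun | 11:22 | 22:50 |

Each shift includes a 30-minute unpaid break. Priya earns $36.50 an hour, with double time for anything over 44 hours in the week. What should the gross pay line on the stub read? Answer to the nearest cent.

Tue: 05:22–12:25 = 7 h 3 min; less 30 min break → 6 h 33 min
Wed: 07:09–17:37 = 10 h 28 min; less 30 min break → 9 h 58 min
Thu: 05:04–12:24 = 7 h 20 min; less 30 min break → 6 h 50 min
Fri: 05:59–15:10 = 9 h 11 min; less 30 min break → 8 h 41 min
Sat: 09:58–21:03 = 11 h 5 min; less 30 min break → 10 h 35 min
Sun: 11:22–22:50 = 11 h 28 min; less 30 min break → 10 h 58 min
Total worked: 53 h 35 min = 3215 min.
Regular 44 h 0 min = 2640 min at $36.50/h; overtime 9 h 35 min = 575 min at $73.00/h.
Pay = (2640 × $36.50 + 575 × $73.00) ÷ 60 = $2305.58.

$2305.58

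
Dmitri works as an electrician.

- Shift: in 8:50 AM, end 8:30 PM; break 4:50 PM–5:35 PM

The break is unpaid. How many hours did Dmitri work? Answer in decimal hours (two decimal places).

Shift: 8:50 AM–8:30 PM = 11 h 40 min; less 45 min break → 10 h 55 min

10.92 hours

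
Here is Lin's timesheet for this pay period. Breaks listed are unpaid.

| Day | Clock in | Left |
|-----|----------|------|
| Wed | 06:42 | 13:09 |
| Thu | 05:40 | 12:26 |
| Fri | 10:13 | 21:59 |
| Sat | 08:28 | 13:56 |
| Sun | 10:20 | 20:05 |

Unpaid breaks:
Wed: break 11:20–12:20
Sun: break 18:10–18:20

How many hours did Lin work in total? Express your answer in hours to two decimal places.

Wed: 06:42–13:09 = 6 h 27 min; less 60 min break → 5 h 27 min
Thu: 05:40–12:26 = 6 h 46 min
Fri: 10:13–21:59 = 11 h 46 min
Sat: 08:28–13:56 = 5 h 28 min
Sun: 10:20–20:05 = 9 h 45 min; less 10 min break → 9 h 35 min
Total: 5 h 27 min + 6 h 46 min + 11 h 46 min + 5 h 28 min + 9 h 35 min = 39 h 2 min.

39.03 hours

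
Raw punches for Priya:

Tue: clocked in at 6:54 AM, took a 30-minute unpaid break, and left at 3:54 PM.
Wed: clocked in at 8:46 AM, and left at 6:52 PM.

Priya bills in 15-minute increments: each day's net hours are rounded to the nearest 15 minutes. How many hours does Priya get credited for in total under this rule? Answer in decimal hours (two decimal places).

18.50 hours

Tue: 6:54 AM–3:54 PM = 9 h 0 min − 30 min = 8 h 30 min → rounds to 8 h 30 min
Wed: 8:46 AM–6:52 PM = 10 h 6 min → rounds to 10 h 0 min
Total credited: 18 h 30 min.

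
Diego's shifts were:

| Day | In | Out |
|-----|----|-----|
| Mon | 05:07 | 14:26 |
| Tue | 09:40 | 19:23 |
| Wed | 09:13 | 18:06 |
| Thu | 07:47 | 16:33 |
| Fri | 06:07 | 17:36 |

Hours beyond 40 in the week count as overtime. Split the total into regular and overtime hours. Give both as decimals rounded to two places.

Regular 40.00 hours, overtime 8.17 hours

Mon: 05:07–14:26 = 9 h 19 min
Tue: 09:40–19:23 = 9 h 43 min
Wed: 09:13–18:06 = 8 h 53 min
Thu: 07:47–16:33 = 8 h 46 min
Fri: 06:07–17:36 = 11 h 29 min
Total worked: 48 h 10 min = 48.17 h.
Threshold 40 h → overtime 8 h 10 min, regular 40 h 0 min.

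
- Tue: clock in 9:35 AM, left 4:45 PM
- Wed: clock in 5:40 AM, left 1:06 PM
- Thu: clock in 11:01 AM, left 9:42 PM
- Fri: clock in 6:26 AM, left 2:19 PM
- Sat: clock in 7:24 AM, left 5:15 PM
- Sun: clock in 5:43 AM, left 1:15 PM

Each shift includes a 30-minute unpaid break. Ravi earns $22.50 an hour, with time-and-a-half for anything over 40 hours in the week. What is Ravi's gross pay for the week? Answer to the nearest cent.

Tue: 9:35 AM–4:45 PM = 7 h 10 min; less 30 min break → 6 h 40 min
Wed: 5:40 AM–1:06 PM = 7 h 26 min; less 30 min break → 6 h 56 min
Thu: 11:01 AM–9:42 PM = 10 h 41 min; less 30 min break → 10 h 11 min
Fri: 6:26 AM–2:19 PM = 7 h 53 min; less 30 min break → 7 h 23 min
Sat: 7:24 AM–5:15 PM = 9 h 51 min; less 30 min break → 9 h 21 min
Sun: 5:43 AM–1:15 PM = 7 h 32 min; less 30 min break → 7 h 2 min
Total worked: 47 h 33 min = 2853 min.
Regular 40 h 0 min = 2400 min at $22.50/h; overtime 7 h 33 min = 453 min at $33.75/h.
Pay = (2400 × $22.50 + 453 × $33.75) ÷ 60 = $1154.81.

$1154.81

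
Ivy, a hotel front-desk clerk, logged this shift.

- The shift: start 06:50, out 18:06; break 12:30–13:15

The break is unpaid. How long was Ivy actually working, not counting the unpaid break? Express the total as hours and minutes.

10 h 31 min

The shift: 06:50–18:06 = 11 h 16 min; less 45 min break → 10 h 31 min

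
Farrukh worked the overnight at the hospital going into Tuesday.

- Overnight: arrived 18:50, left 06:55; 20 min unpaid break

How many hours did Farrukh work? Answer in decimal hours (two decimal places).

11.75 hours

Overnight: 18:50 → midnight = 5 h 10 min; midnight → 06:55 = 6 h 55 min; span 12 h 5 min; less 20 min break → 11 h 45 min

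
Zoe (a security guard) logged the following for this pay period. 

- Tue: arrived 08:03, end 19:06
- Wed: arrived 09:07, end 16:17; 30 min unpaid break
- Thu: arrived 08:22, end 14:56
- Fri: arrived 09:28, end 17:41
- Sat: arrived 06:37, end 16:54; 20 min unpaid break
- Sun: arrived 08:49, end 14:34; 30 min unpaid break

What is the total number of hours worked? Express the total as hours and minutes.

Tue: 08:03–19:06 = 11 h 3 min
Wed: 09:07–16:17 = 7 h 10 min; less 30 min break → 6 h 40 min
Thu: 08:22–14:56 = 6 h 34 min
Fri: 09:28–17:41 = 8 h 13 min
Sat: 06:37–16:54 = 10 h 17 min; less 20 min break → 9 h 57 min
Sun: 08:49–14:34 = 5 h 45 min; less 30 min break → 5 h 15 min
Total: 11 h 3 min + 6 h 40 min + 6 h 34 min + 8 h 13 min + 9 h 57 min + 5 h 15 min = 47 h 42 min.

47 h 42 min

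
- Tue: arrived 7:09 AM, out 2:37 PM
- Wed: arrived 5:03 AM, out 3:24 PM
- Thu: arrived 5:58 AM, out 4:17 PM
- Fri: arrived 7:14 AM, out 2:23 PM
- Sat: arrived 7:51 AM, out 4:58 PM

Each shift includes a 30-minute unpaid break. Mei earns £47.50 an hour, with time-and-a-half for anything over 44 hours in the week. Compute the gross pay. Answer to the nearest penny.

£1990.25

Tue: 7:09 AM–2:37 PM = 7 h 28 min; less 30 min break → 6 h 58 min
Wed: 5:03 AM–3:24 PM = 10 h 21 min; less 30 min break → 9 h 51 min
Thu: 5:58 AM–4:17 PM = 10 h 19 min; less 30 min break → 9 h 49 min
Fri: 7:14 AM–2:23 PM = 7 h 9 min; less 30 min break → 6 h 39 min
Sat: 7:51 AM–4:58 PM = 9 h 7 min; less 30 min break → 8 h 37 min
Total worked: 41 h 54 min = 2514 min.
Regular 41 h 54 min = 2514 min at £47.50/h; overtime 0 h 0 min = 0 min at £71.25/h.
Pay = (2514 × £47.50 + 0 × £71.25) ÷ 60 = £1990.25.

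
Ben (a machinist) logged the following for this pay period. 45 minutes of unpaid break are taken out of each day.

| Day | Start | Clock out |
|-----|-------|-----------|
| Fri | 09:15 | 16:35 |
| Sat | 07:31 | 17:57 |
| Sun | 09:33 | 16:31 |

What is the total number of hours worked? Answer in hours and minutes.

Fri: 09:15–16:35 = 7 h 20 min; less 45 min break → 6 h 35 min
Sat: 07:31–17:57 = 10 h 26 min; less 45 min break → 9 h 41 min
Sun: 09:33–16:31 = 6 h 58 min; less 45 min break → 6 h 13 min
Total: 6 h 35 min + 9 h 41 min + 6 h 13 min = 22 h 29 min.

22 h 29 min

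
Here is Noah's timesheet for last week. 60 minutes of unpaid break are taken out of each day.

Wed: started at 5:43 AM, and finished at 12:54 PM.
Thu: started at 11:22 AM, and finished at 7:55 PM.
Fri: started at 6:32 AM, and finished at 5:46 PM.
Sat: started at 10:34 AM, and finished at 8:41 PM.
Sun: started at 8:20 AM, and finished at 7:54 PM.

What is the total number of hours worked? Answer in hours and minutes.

Wed: 5:43 AM–12:54 PM = 7 h 11 min; less 60 min break → 6 h 11 min
Thu: 11:22 AM–7:55 PM = 8 h 33 min; less 60 min break → 7 h 33 min
Fri: 6:32 AM–5:46 PM = 11 h 14 min; less 60 min break → 10 h 14 min
Sat: 10:34 AM–8:41 PM = 10 h 7 min; less 60 min break → 9 h 7 min
Sun: 8:20 AM–7:54 PM = 11 h 34 min; less 60 min break → 10 h 34 min
Total: 6 h 11 min + 7 h 33 min + 10 h 14 min + 9 h 7 min + 10 h 34 min = 43 h 39 min.

43 h 39 min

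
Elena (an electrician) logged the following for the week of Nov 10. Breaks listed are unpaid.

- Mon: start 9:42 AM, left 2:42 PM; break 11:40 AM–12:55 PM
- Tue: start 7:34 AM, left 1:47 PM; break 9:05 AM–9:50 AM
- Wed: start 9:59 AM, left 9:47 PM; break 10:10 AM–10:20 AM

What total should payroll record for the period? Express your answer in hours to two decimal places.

Mon: 9:42 AM–2:42 PM = 5 h 0 min; less 75 min break → 3 h 45 min
Tue: 7:34 AM–1:47 PM = 6 h 13 min; less 45 min break → 5 h 28 min
Wed: 9:59 AM–9:47 PM = 11 h 48 min; less 10 min break → 11 h 38 min
Total: 3 h 45 min + 5 h 28 min + 11 h 38 min = 20 h 51 min.

20.85 hours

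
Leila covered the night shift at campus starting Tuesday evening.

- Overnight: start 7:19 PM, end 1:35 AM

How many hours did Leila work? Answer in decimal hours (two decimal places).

6.27 hours

Overnight: 7:19 PM → midnight = 4 h 41 min; midnight → 1:35 AM = 1 h 35 min; span 6 h 16 min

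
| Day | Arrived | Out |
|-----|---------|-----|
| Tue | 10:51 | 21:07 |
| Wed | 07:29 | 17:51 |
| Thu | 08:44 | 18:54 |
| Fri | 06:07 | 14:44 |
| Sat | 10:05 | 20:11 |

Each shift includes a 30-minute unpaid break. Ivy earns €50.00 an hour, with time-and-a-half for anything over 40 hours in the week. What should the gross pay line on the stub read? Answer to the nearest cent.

€2526.25

Tue: 10:51–21:07 = 10 h 16 min; less 30 min break → 9 h 46 min
Wed: 07:29–17:51 = 10 h 22 min; less 30 min break → 9 h 52 min
Thu: 08:44–18:54 = 10 h 10 min; less 30 min break → 9 h 40 min
Fri: 06:07–14:44 = 8 h 37 min; less 30 min break → 8 h 7 min
Sat: 10:05–20:11 = 10 h 6 min; less 30 min break → 9 h 36 min
Total worked: 47 h 1 min = 2821 min.
Regular 40 h 0 min = 2400 min at €50.00/h; overtime 7 h 1 min = 421 min at €75.00/h.
Pay = (2400 × €50.00 + 421 × €75.00) ÷ 60 = €2526.25.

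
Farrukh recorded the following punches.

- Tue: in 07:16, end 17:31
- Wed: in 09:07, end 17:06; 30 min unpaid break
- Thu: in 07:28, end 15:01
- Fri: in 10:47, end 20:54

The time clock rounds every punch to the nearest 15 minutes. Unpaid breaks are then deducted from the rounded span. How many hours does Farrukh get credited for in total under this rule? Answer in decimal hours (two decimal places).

35.50 hours

Tue: in 07:16→07:15, out 17:31→17:30; 10 h 15 min
Wed: in 09:07→09:00, out 17:06→17:00; 8 h 0 min − 30 min = 7 h 30 min
Thu: in 07:28→07:30, out 15:01→15:00; 7 h 30 min
Fri: in 10:47→10:45, out 20:54→21:00; 10 h 15 min
Total credited: 35 h 30 min.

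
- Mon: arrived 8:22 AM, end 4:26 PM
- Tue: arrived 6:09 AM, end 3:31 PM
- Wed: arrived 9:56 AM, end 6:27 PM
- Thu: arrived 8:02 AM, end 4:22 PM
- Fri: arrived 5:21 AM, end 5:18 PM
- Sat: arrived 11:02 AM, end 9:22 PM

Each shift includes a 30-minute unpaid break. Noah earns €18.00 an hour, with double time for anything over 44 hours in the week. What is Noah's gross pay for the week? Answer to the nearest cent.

Mon: 8:22 AM–4:26 PM = 8 h 4 min; less 30 min break → 7 h 34 min
Tue: 6:09 AM–3:31 PM = 9 h 22 min; less 30 min break → 8 h 52 min
Wed: 9:56 AM–6:27 PM = 8 h 31 min; less 30 min break → 8 h 1 min
Thu: 8:02 AM–4:22 PM = 8 h 20 min; less 30 min break → 7 h 50 min
Fri: 5:21 AM–5:18 PM = 11 h 57 min; less 30 min break → 11 h 27 min
Sat: 11:02 AM–9:22 PM = 10 h 20 min; less 30 min break → 9 h 50 min
Total worked: 53 h 34 min = 3214 min.
Regular 44 h 0 min = 2640 min at €18.00/h; overtime 9 h 34 min = 574 min at €36.00/h.
Pay = (2640 × €18.00 + 574 × €36.00) ÷ 60 = €1136.40.

€1136.40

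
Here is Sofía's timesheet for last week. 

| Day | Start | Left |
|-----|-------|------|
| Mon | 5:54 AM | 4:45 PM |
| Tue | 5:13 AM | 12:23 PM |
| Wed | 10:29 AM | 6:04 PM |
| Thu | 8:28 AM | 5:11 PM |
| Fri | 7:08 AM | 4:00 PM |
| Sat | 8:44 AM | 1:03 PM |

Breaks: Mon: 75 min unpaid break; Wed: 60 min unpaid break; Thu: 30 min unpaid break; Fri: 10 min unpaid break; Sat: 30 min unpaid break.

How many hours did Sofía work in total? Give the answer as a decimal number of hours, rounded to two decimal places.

Mon: 5:54 AM–4:45 PM = 10 h 51 min; less 75 min break → 9 h 36 min
Tue: 5:13 AM–12:23 PM = 7 h 10 min
Wed: 10:29 AM–6:04 PM = 7 h 35 min; less 60 min break → 6 h 35 min
Thu: 8:28 AM–5:11 PM = 8 h 43 min; less 30 min break → 8 h 13 min
Fri: 7:08 AM–4:00 PM = 8 h 52 min; less 10 min break → 8 h 42 min
Sat: 8:44 AM–1:03 PM = 4 h 19 min; less 30 min break → 3 h 49 min
Total: 9 h 36 min + 7 h 10 min + 6 h 35 min + 8 h 13 min + 8 h 42 min + 3 h 49 min = 44 h 5 min.

44.08 hours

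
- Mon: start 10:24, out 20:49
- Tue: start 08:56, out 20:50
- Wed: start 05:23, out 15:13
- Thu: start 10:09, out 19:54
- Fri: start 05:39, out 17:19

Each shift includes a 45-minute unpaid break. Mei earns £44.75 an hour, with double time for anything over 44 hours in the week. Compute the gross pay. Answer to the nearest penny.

£2489.59

Mon: 10:24–20:49 = 10 h 25 min; less 45 min break → 9 h 40 min
Tue: 08:56–20:50 = 11 h 54 min; less 45 min break → 11 h 9 min
Wed: 05:23–15:13 = 9 h 50 min; less 45 min break → 9 h 5 min
Thu: 10:09–19:54 = 9 h 45 min; less 45 min break → 9 h 0 min
Fri: 05:39–17:19 = 11 h 40 min; less 45 min break → 10 h 55 min
Total worked: 49 h 49 min = 2989 min.
Regular 44 h 0 min = 2640 min at £44.75/h; overtime 5 h 49 min = 349 min at £89.50/h.
Pay = (2640 × £44.75 + 349 × £89.50) ÷ 60 = £2489.59.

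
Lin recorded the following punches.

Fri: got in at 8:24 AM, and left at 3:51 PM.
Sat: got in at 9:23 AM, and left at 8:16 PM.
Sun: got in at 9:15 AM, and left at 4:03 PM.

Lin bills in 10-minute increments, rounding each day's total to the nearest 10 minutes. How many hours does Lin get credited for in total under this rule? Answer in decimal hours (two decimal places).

25.17 hours

Fri: 8:24 AM–3:51 PM = 7 h 27 min → rounds to 7 h 30 min
Sat: 9:23 AM–8:16 PM = 10 h 53 min → rounds to 10 h 50 min
Sun: 9:15 AM–4:03 PM = 6 h 48 min → rounds to 6 h 50 min
Total credited: 25 h 10 min.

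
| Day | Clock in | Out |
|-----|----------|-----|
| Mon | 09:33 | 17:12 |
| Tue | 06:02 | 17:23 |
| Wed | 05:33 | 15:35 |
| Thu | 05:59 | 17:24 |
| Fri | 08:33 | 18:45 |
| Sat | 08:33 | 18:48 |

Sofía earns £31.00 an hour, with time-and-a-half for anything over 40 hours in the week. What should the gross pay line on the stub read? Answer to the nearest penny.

£2211.85

Mon: 09:33–17:12 = 7 h 39 min
Tue: 06:02–17:23 = 11 h 21 min
Wed: 05:33–15:35 = 10 h 2 min
Thu: 05:59–17:24 = 11 h 25 min
Fri: 08:33–18:45 = 10 h 12 min
Sat: 08:33–18:48 = 10 h 15 min
Total worked: 60 h 54 min = 3654 min.
Regular 40 h 0 min = 2400 min at £31.00/h; overtime 20 h 54 min = 1254 min at £46.50/h.
Pay = (2400 × £31.00 + 1254 × £46.50) ÷ 60 = £2211.85.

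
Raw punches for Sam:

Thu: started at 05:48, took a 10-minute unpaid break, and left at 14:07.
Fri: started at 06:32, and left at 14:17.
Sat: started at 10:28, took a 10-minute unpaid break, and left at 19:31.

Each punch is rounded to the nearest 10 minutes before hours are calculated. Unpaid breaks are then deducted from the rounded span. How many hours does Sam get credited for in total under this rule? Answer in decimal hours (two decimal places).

Thu: in 05:48→05:50, out 14:07→14:10; 8 h 20 min − 10 min = 8 h 10 min
Fri: in 06:32→06:30, out 14:17→14:20; 7 h 50 min
Sat: in 10:28→10:30, out 19:31→19:30; 9 h 0 min − 10 min = 8 h 50 min
Total credited: 24 h 50 min.

24.83 hours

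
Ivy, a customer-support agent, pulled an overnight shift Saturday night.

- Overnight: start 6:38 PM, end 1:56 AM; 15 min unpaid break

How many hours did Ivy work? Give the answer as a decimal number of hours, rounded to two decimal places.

7.05 hours

Overnight: 6:38 PM → midnight = 5 h 22 min; midnight → 1:56 AM = 1 h 56 min; span 7 h 18 min; less 15 min break → 7 h 3 min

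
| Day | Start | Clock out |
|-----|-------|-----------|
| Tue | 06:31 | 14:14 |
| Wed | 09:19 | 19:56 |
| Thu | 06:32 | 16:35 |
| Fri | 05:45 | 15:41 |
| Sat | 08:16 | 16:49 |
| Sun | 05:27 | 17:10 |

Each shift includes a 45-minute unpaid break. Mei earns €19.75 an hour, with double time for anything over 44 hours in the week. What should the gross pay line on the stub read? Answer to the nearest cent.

Tue: 06:31–14:14 = 7 h 43 min; less 45 min break → 6 h 58 min
Wed: 09:19–19:56 = 10 h 37 min; less 45 min break → 9 h 52 min
Thu: 06:32–16:35 = 10 h 3 min; less 45 min break → 9 h 18 min
Fri: 05:45–15:41 = 9 h 56 min; less 45 min break → 9 h 11 min
Sat: 08:16–16:49 = 8 h 33 min; less 45 min break → 7 h 48 min
Sun: 05:27–17:10 = 11 h 43 min; less 45 min break → 10 h 58 min
Total worked: 54 h 5 min = 3245 min.
Regular 44 h 0 min = 2640 min at €19.75/h; overtime 10 h 5 min = 605 min at €39.50/h.
Pay = (2640 × €19.75 + 605 × €39.50) ÷ 60 = €1267.29.

€1267.29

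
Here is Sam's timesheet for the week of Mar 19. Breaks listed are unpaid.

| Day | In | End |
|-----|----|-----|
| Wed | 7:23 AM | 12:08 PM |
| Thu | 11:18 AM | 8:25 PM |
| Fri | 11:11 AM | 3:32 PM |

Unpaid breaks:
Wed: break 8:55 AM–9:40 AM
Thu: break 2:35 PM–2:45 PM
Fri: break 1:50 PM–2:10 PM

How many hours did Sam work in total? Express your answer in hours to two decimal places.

Wed: 7:23 AM–12:08 PM = 4 h 45 min; less 45 min break → 4 h 0 min
Thu: 11:18 AM–8:25 PM = 9 h 7 min; less 10 min break → 8 h 57 min
Fri: 11:11 AM–3:32 PM = 4 h 21 min; less 20 min break → 4 h 1 min
Total: 4 h 0 min + 8 h 57 min + 4 h 1 min = 16 h 58 min.

16.97 hours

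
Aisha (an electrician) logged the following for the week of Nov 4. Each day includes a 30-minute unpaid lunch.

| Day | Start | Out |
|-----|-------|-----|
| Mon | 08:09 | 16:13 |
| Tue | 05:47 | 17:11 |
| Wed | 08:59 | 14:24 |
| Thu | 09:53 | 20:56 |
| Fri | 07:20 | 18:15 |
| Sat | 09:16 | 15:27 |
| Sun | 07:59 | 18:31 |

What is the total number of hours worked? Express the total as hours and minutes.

60 h 4 min

Mon: 08:09–16:13 = 8 h 4 min; less 30 min break → 7 h 34 min
Tue: 05:47–17:11 = 11 h 24 min; less 30 min break → 10 h 54 min
Wed: 08:59–14:24 = 5 h 25 min; less 30 min break → 4 h 55 min
Thu: 09:53–20:56 = 11 h 3 min; less 30 min break → 10 h 33 min
Fri: 07:20–18:15 = 10 h 55 min; less 30 min break → 10 h 25 min
Sat: 09:16–15:27 = 6 h 11 min; less 30 min break → 5 h 41 min
Sun: 07:59–18:31 = 10 h 32 min; less 30 min break → 10 h 2 min
Total: 7 h 34 min + 10 h 54 min + 4 h 55 min + 10 h 33 min + 10 h 25 min + 5 h 41 min + 10 h 2 min = 60 h 4 min.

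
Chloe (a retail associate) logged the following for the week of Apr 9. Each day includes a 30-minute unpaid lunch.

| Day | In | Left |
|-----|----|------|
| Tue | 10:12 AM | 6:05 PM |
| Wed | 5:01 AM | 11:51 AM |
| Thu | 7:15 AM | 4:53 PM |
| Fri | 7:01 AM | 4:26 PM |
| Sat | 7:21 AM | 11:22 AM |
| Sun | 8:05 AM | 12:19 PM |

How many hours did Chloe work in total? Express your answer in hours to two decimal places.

39.02 hours

Tue: 10:12 AM–6:05 PM = 7 h 53 min; less 30 min break → 7 h 23 min
Wed: 5:01 AM–11:51 AM = 6 h 50 min; less 30 min break → 6 h 20 min
Thu: 7:15 AM–4:53 PM = 9 h 38 min; less 30 min break → 9 h 8 min
Fri: 7:01 AM–4:26 PM = 9 h 25 min; less 30 min break → 8 h 55 min
Sat: 7:21 AM–11:22 AM = 4 h 1 min; less 30 min break → 3 h 31 min
Sun: 8:05 AM–12:19 PM = 4 h 14 min; less 30 min break → 3 h 44 min
Total: 7 h 23 min + 6 h 20 min + 9 h 8 min + 8 h 55 min + 3 h 31 min + 3 h 44 min = 39 h 1 min.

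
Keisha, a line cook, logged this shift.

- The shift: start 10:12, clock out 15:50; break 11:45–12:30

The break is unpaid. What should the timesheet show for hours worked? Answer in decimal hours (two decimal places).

4.88 hours

The shift: 10:12–15:50 = 5 h 38 min; less 45 min break → 4 h 53 min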